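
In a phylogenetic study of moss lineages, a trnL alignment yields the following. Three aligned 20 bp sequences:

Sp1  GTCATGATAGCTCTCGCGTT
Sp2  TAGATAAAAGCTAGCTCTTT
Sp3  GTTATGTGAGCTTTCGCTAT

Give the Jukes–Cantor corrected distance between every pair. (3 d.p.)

Sp1–Sp2: 9/20 sites differ → p = 0.45, d = −0.75 ln(1 − 0.6) = 0.687218 ≈ 0.687.
Sp1–Sp3: 6/20 sites differ → p = 0.3, d = −0.75 ln(1 − 0.4) = 0.383119 ≈ 0.383.
Sp2–Sp3: 10/20 sites differ → p = 0.5, d = −0.75 ln(1 − 0.666667) = 0.823960 ≈ 0.824.

d(Sp1,Sp2) = 0.687, d(Sp1,Sp3) = 0.383, d(Sp2,Sp3) = 0.824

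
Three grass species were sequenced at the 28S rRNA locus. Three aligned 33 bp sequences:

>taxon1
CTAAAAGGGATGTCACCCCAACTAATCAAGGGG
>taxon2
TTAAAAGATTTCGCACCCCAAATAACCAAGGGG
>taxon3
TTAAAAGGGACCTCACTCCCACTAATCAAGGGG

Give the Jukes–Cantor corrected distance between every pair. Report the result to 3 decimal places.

taxon1–taxon2: 8/33 sites differ → p ≈ 0.242424, d = −0.75 ln(1 − 0.323232) = 0.292820 ≈ 0.293.
taxon1–taxon3: 5/33 sites differ → p ≈ 0.151515, d = −0.75 ln(1 − 0.20202) = 0.169254 ≈ 0.169.
taxon2–taxon3: 9/33 sites differ → p ≈ 0.272727, d = −0.75 ln(1 − 0.363636) = 0.338988 ≈ 0.339.

d(taxon1,taxon2) = 0.293, d(taxon1,taxon3) = 0.169, d(taxon2,taxon3) = 0.339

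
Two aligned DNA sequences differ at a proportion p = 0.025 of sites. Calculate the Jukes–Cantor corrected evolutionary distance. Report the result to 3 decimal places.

0.025

d = −(3/4) ln(1 − 4p/3) = −0.75 ln(1 − 0.033333) = −0.75 ln(0.966667)
  = −0.75 × (-0.033901) = 0.025426 substitutions/site.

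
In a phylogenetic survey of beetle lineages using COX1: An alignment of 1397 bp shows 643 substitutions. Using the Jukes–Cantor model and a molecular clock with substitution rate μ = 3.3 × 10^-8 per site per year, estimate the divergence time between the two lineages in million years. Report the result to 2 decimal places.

p = 643/1397 ≈ 0.460272.
d = −(3/4) ln(1 − 4p/3) = −0.75 ln(1 − 0.613696) = −0.75 ln(0.386304)
  = −0.75 × (-0.951131) = 0.713348 substitutions/site.
Under a molecular clock d = 2μt, so t = d/(2μ) = 0.713348 / (2 × 3.3 × 10^-8) = 10.81 million years.

10.81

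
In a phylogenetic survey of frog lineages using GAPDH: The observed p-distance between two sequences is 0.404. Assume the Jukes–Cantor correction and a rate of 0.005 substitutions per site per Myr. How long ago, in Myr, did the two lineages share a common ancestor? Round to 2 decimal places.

58.02

d = −(3/4) ln(1 − 4p/3) = −0.75 ln(1 − 0.538667) = −0.75 ln(0.461333)
  = −0.75 × (-0.773635) = 0.580226 substitutions/site.
Under a molecular clock d = 2μt, so t = d/(2μ) = 0.580226 / (2 × 0.005) = 58.02 Myr.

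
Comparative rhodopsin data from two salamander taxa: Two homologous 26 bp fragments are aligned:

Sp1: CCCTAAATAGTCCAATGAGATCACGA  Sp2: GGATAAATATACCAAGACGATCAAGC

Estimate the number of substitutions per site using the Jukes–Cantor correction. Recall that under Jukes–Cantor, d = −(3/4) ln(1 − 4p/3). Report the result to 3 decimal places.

0.539

The sequences differ at 10 of 26 sites (1, 2, 3, 10, 11, 16, 17, 18, 24, 26), so p = 10/26 ≈ 0.384615.
d = −(3/4) ln(1 − 4p/3) = −0.75 ln(1 − 0.51282) = −0.75 ln(0.48718)
  = −0.75 × (-0.719122) = 0.539342 substitutions/site.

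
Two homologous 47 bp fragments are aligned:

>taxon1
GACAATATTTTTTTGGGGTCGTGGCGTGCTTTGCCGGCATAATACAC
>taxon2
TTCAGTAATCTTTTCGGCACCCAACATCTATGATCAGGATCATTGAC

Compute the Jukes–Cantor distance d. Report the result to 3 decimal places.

The sequences differ at 24 of 47 sites, so p = 24/47 ≈ 0.510638.
d = −(3/4) ln(1 − 4p/3) = −0.75 ln(1 − 0.680851) = −0.75 ln(0.319149)
  = −0.75 × (-1.142097) = 0.856573 substitutions/site.

0.857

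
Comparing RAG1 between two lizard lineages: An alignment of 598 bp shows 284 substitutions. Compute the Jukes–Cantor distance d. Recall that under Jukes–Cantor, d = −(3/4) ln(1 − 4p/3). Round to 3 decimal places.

0.752

p = 284/598 ≈ 0.474916.
d = −(3/4) ln(1 − 4p/3) = −0.75 ln(1 − 0.633221) = −0.75 ln(0.366779)
  = −0.75 × (-1.002996) = 0.752247 substitutions/site.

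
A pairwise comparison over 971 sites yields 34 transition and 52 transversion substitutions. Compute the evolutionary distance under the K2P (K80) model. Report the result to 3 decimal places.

P = 34/971 ≈ 0.035015 and Q = 52/971 ≈ 0.053553.
Under the Kimura two-parameter model, d = −½ ln(1 − 2P − Q) − ¼ ln(1 − 2Q).
1 − 2P − Q = 0.876417, giving −½ ln(0.876417) = 0.065957.
1 − 2Q = 0.892894, giving −¼ ln(0.892894) = 0.028322.
d = 0.065957 + 0.028322 = 0.094279.

0.094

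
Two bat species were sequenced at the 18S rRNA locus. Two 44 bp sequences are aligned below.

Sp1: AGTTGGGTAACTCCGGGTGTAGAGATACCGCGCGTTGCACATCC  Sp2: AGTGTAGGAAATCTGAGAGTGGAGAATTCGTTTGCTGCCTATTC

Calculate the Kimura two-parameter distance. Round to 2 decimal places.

0.67

Of 44 sites, 10 differences are transitions and 9 are transversions, so P = 10/44 ≈ 0.227273 and Q = 9/44 ≈ 0.204545.
Under the Kimura two-parameter model, d = −½ ln(1 − 2P − Q) − ¼ ln(1 − 2Q).
1 − 2P − Q = 0.340909, giving −½ ln(0.340909) = 0.538070.
1 − 2Q = 0.59091, giving −¼ ln(0.59091) = 0.131523.
d = 0.538070 + 0.131523 = 0.669593.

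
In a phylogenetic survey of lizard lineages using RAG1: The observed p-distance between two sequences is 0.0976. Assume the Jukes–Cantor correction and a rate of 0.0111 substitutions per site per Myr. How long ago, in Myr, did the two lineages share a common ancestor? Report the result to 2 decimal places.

4.71

d = −(3/4) ln(1 − 4p/3) = −0.75 ln(1 − 0.130133) = −0.75 ln(0.869867)
  = −0.75 × (-0.139415) = 0.104561 substitutions/site.
Under a molecular clock d = 2μt, so t = d/(2μ) = 0.104561 / (2 × 0.0111) = 4.71 Myr.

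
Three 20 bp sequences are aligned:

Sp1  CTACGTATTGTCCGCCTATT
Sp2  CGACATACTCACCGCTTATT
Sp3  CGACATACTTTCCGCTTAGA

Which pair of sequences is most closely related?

Sp2 and Sp3

Sp1–Sp2: 6/20 differ, p = 0.300, d = 0.383.
Sp1–Sp3: 7/20 differ, p = 0.350, d = 0.471.
Sp2–Sp3: 4/20 differ, p = 0.200, d = 0.233.
The smallest distance is between Sp2 and Sp3.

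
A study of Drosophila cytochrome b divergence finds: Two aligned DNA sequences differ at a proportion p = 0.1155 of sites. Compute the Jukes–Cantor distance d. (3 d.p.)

d = −(3/4) ln(1 − 4p/3) = −0.75 ln(1 − 0.154) = −0.75 ln(0.846)
  = −0.75 × (-0.167236) = 0.125427 substitutions/site.

0.125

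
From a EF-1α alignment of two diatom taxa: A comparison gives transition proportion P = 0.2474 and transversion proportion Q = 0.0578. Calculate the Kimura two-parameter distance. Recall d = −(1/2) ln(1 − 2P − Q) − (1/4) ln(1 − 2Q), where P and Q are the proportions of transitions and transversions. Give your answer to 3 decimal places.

Under the Kimura two-parameter model, d = −½ ln(1 − 2P − Q) − ¼ ln(1 − 2Q).
1 − 2P − Q = 0.4474, giving −½ ln(0.4474) = 0.402151.
1 − 2Q = 0.8844, giving −¼ ln(0.8844) = 0.030711.
d = 0.402151 + 0.030711 = 0.432862.

0.433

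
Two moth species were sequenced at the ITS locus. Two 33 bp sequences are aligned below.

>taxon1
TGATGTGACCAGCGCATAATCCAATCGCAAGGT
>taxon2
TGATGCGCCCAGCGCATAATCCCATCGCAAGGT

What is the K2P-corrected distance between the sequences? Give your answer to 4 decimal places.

0.0969

Of 33 sites, 1 differences are transitions and 2 are transversions, so P = 1/33 ≈ 0.030303 and Q = 2/33 ≈ 0.060606.
Under the Kimura two-parameter model, d = −½ ln(1 − 2P − Q) − ¼ ln(1 − 2Q).
1 − 2P − Q = 0.878788, giving −½ ln(0.878788) = 0.064606.
1 − 2Q = 0.878788, giving −¼ ln(0.878788) = 0.032303.
d = 0.064606 + 0.032303 = 0.096909.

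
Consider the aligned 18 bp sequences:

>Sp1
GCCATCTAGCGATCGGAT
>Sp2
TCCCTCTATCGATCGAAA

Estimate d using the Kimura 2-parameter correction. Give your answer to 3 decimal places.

Of 18 sites, 1 differences are transitions and 4 are transversions, so P = 1/18 ≈ 0.055556 and Q = 4/18 ≈ 0.222222.
Under the Kimura two-parameter model, d = −½ ln(1 − 2P − Q) − ¼ ln(1 − 2Q).
1 − 2P − Q = 0.666666, giving −½ ln(0.666666) = 0.202733.
1 − 2Q = 0.555556, giving −¼ ln(0.555556) = 0.146946.
d = 0.202733 + 0.146946 = 0.349679.

0.350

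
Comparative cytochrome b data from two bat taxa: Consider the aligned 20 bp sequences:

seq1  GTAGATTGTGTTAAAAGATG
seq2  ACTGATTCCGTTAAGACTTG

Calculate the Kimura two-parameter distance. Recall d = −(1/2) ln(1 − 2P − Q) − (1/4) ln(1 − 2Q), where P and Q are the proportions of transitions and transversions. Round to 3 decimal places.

Of 20 sites, 4 differences are transitions and 4 are transversions, so P = 4/20 = 0.2 and Q = 4/20 = 0.2.
Under the Kimura two-parameter model, d = −½ ln(1 − 2P − Q) − ¼ ln(1 − 2Q).
1 − 2P − Q = 0.4, giving −½ ln(0.4) = 0.458145.
1 − 2Q = 0.6, giving −¼ ln(0.6) = 0.127706.
d = 0.458145 + 0.127706 = 0.585851.

0.586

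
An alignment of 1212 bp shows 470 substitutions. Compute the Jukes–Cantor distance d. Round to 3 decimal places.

0.546

p = 470/1212 ≈ 0.387789.
d = −(3/4) ln(1 − 4p/3) = −0.75 ln(1 − 0.517052) = −0.75 ln(0.482948)
  = −0.75 × (-0.727846) = 0.545885 substitutions/site.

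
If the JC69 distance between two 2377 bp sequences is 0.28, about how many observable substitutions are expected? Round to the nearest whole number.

Invert JC69: p = (3/4)(1 − e^(−4d/3)) = 0.75 × (1 − e^(-0.373333)) = 0.75 × (1 − 0.688436) = 0.233673.
Expected differing sites = pL ≈ 0.233673 × 2377 = 555.440721 ≈ 555.

555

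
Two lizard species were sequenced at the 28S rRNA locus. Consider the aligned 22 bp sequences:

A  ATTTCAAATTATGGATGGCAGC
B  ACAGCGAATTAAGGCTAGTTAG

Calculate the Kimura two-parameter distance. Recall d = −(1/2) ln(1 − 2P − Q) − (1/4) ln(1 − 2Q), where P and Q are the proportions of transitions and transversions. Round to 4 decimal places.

Of 22 sites, 5 differences are transitions and 6 are transversions, so P = 5/22 ≈ 0.227273 and Q = 6/22 ≈ 0.272727.
Under the Kimura two-parameter model, d = −½ ln(1 − 2P − Q) − ¼ ln(1 − 2Q).
1 − 2P − Q = 0.272727, giving −½ ln(0.272727) = 0.649642.
1 − 2Q = 0.454546, giving −¼ ln(0.454546) = 0.197114.
d = 0.649642 + 0.197114 = 0.846756.

0.8468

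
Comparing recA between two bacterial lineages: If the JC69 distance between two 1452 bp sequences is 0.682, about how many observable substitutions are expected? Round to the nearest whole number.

Invert JC69: p = (3/4)(1 − e^(−4d/3)) = 0.75 × (1 − e^(-0.909333)) = 0.75 × (1 − 0.402793) = 0.447905.
Expected differing sites = pL ≈ 0.447905 × 1452 = 650.35806 ≈ 650.

650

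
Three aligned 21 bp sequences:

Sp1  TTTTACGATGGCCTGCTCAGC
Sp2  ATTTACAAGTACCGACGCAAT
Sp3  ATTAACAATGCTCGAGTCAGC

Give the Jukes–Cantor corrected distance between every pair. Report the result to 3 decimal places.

d(Sp1,Sp2) = 0.756, d(Sp1,Sp3) = 0.532, d(Sp2,Sp3) = 0.635

Sp1–Sp2: 10/21 sites differ → p ≈ 0.47619, d = −0.75 ln(1 − 0.63492) = 0.755729 ≈ 0.756.
Sp1–Sp3: 8/21 sites differ → p ≈ 0.380952, d = −0.75 ln(1 − 0.507936) = 0.531860 ≈ 0.532.
Sp2–Sp3: 9/21 sites differ → p ≈ 0.428571, d = −0.75 ln(1 − 0.571428) = 0.635472 ≈ 0.635.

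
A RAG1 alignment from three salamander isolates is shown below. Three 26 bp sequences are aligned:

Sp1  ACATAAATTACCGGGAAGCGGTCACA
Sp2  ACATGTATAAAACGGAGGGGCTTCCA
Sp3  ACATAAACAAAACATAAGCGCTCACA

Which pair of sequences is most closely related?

Sp1 and Sp3

Sp1–Sp2: 11/26 differ, p = 0.423, d = 0.623.
Sp1–Sp3: 8/26 differ, p = 0.308, d = 0.396.
Sp2–Sp3: 9/26 differ, p = 0.346, d = 0.464.
The smallest distance is between Sp1 and Sp3.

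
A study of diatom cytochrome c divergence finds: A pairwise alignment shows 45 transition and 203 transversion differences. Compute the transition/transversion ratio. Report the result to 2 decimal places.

R = 45/203 = 0.221674… ≈ 0.22 (to 2 d.p.).

0.22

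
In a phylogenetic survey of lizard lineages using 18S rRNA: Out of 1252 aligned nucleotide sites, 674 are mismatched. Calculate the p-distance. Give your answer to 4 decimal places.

0.5383

p = 674/1252 = 0.538338… ≈ 0.5383 (to 4 d.p.).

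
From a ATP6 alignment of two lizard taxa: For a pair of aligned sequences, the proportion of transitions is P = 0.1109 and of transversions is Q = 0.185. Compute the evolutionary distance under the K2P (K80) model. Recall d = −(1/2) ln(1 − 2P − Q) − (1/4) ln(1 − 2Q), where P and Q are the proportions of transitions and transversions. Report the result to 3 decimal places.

Under the Kimura two-parameter model, d = −½ ln(1 − 2P − Q) − ¼ ln(1 − 2Q).
1 − 2P − Q = 0.5932, giving −½ ln(0.5932) = 0.261112.
1 − 2Q = 0.63, giving −¼ ln(0.63) = 0.115509.
d = 0.261112 + 0.115509 = 0.376621.

0.377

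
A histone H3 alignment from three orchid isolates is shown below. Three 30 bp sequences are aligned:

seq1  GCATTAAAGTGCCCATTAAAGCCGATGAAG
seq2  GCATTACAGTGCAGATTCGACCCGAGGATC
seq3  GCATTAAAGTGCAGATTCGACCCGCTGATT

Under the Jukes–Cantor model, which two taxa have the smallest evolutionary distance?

seq1–seq2: 9/30 differ, p = 0.300, d = 0.383.
seq1–seq3: 8/30 differ, p = 0.267, d = 0.330.
seq2–seq3: 4/30 differ, p = 0.133, d = 0.147.
The smallest distance is between seq2 and seq3.

seq2 and seq3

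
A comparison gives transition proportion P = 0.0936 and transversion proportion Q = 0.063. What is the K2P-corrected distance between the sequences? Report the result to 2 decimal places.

0.18

Under the Kimura two-parameter model, d = −½ ln(1 − 2P − Q) − ¼ ln(1 − 2Q).
1 − 2P − Q = 0.7498, giving −½ ln(0.7498) = 0.143974.
1 − 2Q = 0.874, giving −¼ ln(0.874) = 0.033669.
d = 0.143974 + 0.033669 = 0.177643.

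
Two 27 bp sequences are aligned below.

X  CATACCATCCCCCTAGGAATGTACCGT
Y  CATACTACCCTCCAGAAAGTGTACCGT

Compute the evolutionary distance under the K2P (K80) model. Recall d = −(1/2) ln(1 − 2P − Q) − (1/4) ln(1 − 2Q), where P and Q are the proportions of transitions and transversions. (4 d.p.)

Of 27 sites, 7 differences are transitions and 1 are transversions, so P = 7/27 ≈ 0.259259 and Q = 1/27 ≈ 0.037037.
Under the Kimura two-parameter model, d = −½ ln(1 − 2P − Q) − ¼ ln(1 − 2Q).
1 − 2P − Q = 0.444445, giving −½ ln(0.444445) = 0.405464.
1 − 2Q = 0.925926, giving −¼ ln(0.925926) = 0.019240.
d = 0.405464 + 0.019240 = 0.424704.

0.4247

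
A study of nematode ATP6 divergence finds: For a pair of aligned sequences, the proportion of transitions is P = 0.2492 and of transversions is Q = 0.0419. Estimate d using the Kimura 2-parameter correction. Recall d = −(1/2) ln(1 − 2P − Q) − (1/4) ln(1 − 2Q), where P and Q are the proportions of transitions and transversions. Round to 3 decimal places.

Under the Kimura two-parameter model, d = −½ ln(1 − 2P − Q) − ¼ ln(1 − 2Q).
1 − 2P − Q = 0.4597, giving −½ ln(0.4597) = 0.388591.
1 − 2Q = 0.9162, giving −¼ ln(0.9162) = 0.021880.
d = 0.388591 + 0.021880 = 0.410471.

0.410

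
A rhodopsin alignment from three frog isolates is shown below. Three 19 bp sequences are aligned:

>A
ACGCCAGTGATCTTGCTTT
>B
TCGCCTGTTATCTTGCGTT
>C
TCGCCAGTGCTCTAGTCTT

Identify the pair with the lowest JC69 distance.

A–B: 4/19 differ, p = 0.211, d = 0.247.
A–C: 5/19 differ, p = 0.263, d = 0.324.
B–C: 6/19 differ, p = 0.316, d = 0.410.
The smallest distance is between A and B.

A and B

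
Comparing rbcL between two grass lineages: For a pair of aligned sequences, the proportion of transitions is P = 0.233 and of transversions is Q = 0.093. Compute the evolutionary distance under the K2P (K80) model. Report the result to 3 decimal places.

0.461

Under the Kimura two-parameter model, d = −½ ln(1 − 2P − Q) − ¼ ln(1 − 2Q).
1 − 2P − Q = 0.441, giving −½ ln(0.441) = 0.409355.
1 − 2Q = 0.814, giving −¼ ln(0.814) = 0.051449.
d = 0.409355 + 0.051449 = 0.460804.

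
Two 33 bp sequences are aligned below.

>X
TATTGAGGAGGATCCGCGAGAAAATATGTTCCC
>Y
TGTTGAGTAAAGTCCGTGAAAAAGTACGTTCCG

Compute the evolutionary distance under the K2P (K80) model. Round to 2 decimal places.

0.43

Of 33 sites, 8 differences are transitions and 2 are transversions, so P = 8/33 ≈ 0.242424 and Q = 2/33 ≈ 0.060606.
Under the Kimura two-parameter model, d = −½ ln(1 − 2P − Q) − ¼ ln(1 − 2Q).
1 − 2P − Q = 0.454546, giving −½ ln(0.454546) = 0.394228.
1 − 2Q = 0.878788, giving −¼ ln(0.878788) = 0.032303.
d = 0.394228 + 0.032303 = 0.426531.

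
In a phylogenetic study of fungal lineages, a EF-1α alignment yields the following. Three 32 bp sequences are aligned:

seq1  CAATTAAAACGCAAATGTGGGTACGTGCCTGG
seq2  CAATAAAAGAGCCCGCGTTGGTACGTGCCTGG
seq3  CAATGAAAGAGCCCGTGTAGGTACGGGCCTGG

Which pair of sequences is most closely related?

seq1–seq2: 8/32 differ, p = 0.250, d = 0.304.
seq1–seq3: 8/32 differ, p = 0.250, d = 0.304.
seq2–seq3: 4/32 differ, p = 0.125, d = 0.137.
The smallest distance is between seq2 and seq3.

seq2 and seq3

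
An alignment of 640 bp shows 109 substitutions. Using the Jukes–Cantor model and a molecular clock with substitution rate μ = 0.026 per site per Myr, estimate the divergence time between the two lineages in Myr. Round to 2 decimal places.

p = 109/640 ≈ 0.170313.
d = −(3/4) ln(1 − 4p/3) = −0.75 ln(1 − 0.227084) = −0.75 ln(0.772916)
  = −0.75 × (-0.257585) = 0.193189 substitutions/site.
Under a molecular clock d = 2μt, so t = d/(2μ) = 0.193189 / (2 × 0.026) = 3.72 Myr.

3.72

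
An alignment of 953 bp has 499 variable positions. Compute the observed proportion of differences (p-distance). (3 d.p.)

0.524

p = 499/953 = 0.523609… ≈ 0.524 (to 3 d.p.).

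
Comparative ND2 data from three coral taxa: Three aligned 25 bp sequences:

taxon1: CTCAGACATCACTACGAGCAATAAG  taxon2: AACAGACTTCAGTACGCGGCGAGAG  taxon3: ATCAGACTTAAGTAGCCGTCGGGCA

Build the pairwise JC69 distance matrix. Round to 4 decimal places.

d(taxon1,taxon2) = 0.5716, d(taxon1,taxon3) = 1.0298, d(taxon2,taxon3) = 0.4172

taxon1–taxon2: 10/25 sites differ → p = 0.4, d = −0.75 ln(1 − 0.533333) = 0.571605 ≈ 0.5716.
taxon1–taxon3: 14/25 sites differ → p = 0.56, d = −0.75 ln(1 − 0.746667) = 1.029788 ≈ 1.0298.
taxon2–taxon3: 8/25 sites differ → p = 0.32, d = −0.75 ln(1 − 0.426667) = 0.417216 ≈ 0.4172.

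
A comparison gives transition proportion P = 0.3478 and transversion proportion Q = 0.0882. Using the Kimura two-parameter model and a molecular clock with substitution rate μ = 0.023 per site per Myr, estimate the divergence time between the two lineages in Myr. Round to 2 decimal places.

17.70

Under the Kimura two-parameter model, d = −½ ln(1 − 2P − Q) − ¼ ln(1 − 2Q).
1 − 2P − Q = 0.2162, giving −½ ln(0.2162) = 0.765776.
1 − 2Q = 0.8236, giving −¼ ln(0.8236) = 0.048518.
d = 0.765776 + 0.048518 = 0.814294.
Under a molecular clock d = 2μt, so t = d/(2μ) = 0.814294 / (2 × 0.023) = 17.70 Myr.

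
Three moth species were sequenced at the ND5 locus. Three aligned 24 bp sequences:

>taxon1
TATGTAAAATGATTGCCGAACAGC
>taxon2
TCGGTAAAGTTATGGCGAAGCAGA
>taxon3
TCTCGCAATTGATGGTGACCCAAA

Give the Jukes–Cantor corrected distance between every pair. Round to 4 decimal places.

taxon1–taxon2: 9/24 sites differ → p = 0.375, d = −0.75 ln(1 − 0.5) = 0.519860 ≈ 0.5199.
taxon1–taxon3: 13/24 sites differ → p ≈ 0.541667, d = −0.75 ln(1 − 0.722223) = 0.960702 ≈ 0.9607.
taxon2–taxon3: 10/24 sites differ → p ≈ 0.416667, d = −0.75 ln(1 − 0.555556) = 0.608198 ≈ 0.6082.

d(taxon1,taxon2) = 0.5199, d(taxon1,taxon3) = 0.9607, d(taxon2,taxon3) = 0.6082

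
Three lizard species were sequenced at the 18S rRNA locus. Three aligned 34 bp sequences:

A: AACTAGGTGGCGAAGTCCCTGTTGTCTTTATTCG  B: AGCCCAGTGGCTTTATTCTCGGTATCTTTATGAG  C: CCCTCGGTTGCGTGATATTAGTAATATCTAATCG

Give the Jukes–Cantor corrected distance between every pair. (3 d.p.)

d(A,B) = 0.665, d(A,C) = 0.741, d(B,C) = 0.824

A–B: 15/34 sites differ → p ≈ 0.441176, d = −0.75 ln(1 − 0.588235) = 0.665477 ≈ 0.665.
A–C: 16/34 sites differ → p ≈ 0.470588, d = −0.75 ln(1 − 0.627451) = 0.740540 ≈ 0.741.
B–C: 17/34 sites differ → p = 0.5, d = −0.75 ln(1 − 0.666667) = 0.823960 ≈ 0.824.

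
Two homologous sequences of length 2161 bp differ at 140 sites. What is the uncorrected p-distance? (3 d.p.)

0.065

p = 140/2161 = 0.064784… ≈ 0.065 (to 3 d.p.).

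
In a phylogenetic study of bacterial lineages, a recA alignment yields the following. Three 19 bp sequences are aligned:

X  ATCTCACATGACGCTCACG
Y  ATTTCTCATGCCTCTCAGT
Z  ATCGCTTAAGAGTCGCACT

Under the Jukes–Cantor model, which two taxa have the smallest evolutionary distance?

X and Y

X–Y: 6/19 differ, p = 0.316, d = 0.410.
X–Z: 8/19 differ, p = 0.421, d = 0.618.
Y–Z: 8/19 differ, p = 0.421, d = 0.618.
The smallest distance is between X and Y.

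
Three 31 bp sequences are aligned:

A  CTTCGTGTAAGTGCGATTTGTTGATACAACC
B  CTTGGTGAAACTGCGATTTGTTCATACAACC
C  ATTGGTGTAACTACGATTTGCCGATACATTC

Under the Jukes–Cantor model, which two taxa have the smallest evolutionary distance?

A and B

A–B: 4/31 differ, p = 0.129, d = 0.142.
A–C: 8/31 differ, p = 0.258, d = 0.316.
B–C: 8/31 differ, p = 0.258, d = 0.316.
The smallest distance is between A and B.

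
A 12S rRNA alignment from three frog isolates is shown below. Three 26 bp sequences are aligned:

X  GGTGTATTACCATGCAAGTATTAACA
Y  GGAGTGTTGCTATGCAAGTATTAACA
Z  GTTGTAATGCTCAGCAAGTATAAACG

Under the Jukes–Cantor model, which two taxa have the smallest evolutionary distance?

X and Y

X–Y: 4/26 differ, p = 0.154, d = 0.172.
X–Z: 8/26 differ, p = 0.308, d = 0.396.
Y–Z: 8/26 differ, p = 0.308, d = 0.396.
The smallest distance is between X and Y.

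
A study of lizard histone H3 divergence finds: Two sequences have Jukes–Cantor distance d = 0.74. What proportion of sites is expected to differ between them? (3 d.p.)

0.470

p = (3/4)(1 − e^(−4d/3)) = 0.75 × (1 − e^(-0.986667)) = 0.75 × (1 − 0.372817) = 0.470387.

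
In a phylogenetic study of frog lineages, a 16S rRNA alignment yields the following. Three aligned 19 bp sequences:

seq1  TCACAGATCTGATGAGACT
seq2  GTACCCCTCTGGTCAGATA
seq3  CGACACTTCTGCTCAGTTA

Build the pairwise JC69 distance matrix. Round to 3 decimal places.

d(seq1,seq2) = 0.749, d(seq1,seq3) = 0.749, d(seq2,seq3) = 0.410

seq1–seq2: 9/19 sites differ → p ≈ 0.473684, d = −0.75 ln(1 − 0.631579) = 0.748897 ≈ 0.749.
seq1–seq3: 9/19 sites differ → p ≈ 0.473684, d = −0.75 ln(1 − 0.631579) = 0.748897 ≈ 0.749.
seq2–seq3: 6/19 sites differ → p ≈ 0.315789, d = −0.75 ln(1 − 0.421052) = 0.409907 ≈ 0.410.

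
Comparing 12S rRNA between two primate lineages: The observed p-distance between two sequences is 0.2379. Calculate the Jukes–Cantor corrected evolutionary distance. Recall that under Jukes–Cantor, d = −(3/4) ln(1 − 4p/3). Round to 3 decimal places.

d = −(3/4) ln(1 − 4p/3) = −0.75 ln(1 − 0.3172) = −0.75 ln(0.6828)
  = −0.75 × (-0.381553) = 0.286165 substitutions/site.

0.286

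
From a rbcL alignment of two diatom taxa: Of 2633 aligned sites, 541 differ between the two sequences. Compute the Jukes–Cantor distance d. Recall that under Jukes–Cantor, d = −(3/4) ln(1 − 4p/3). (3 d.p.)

0.240

p = 541/2633 ≈ 0.205469.
d = −(3/4) ln(1 − 4p/3) = −0.75 ln(1 − 0.273959) = −0.75 ln(0.726041)
  = −0.75 × (-0.320149) = 0.240112 substitutions/site.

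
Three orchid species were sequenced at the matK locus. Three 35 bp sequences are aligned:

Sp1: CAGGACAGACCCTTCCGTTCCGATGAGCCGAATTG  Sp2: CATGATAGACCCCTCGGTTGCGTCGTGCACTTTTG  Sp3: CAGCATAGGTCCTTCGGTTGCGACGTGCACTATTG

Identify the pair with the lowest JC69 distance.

Sp1–Sp2: 12/35 differ, p = 0.343, d = 0.458.
Sp1–Sp3: 11/35 differ, p = 0.314, d = 0.407.
Sp2–Sp3: 7/35 differ, p = 0.200, d = 0.233.
The smallest distance is between Sp2 and Sp3.

Sp2 and Sp3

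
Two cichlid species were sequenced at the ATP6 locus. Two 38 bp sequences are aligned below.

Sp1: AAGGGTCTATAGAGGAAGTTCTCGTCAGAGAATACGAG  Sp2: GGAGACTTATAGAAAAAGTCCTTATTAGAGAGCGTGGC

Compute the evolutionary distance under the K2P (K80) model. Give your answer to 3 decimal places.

Of 38 sites, 17 differences are transitions and 1 are transversions, so P = 17/38 ≈ 0.447368 and Q = 1/38 ≈ 0.026316.
Under the Kimura two-parameter model, d = −½ ln(1 − 2P − Q) − ¼ ln(1 − 2Q).
1 − 2P − Q = 0.078948, giving −½ ln(0.078948) = 1.269483.
1 − 2Q = 0.947368, giving −¼ ln(0.947368) = 0.013517.
d = 1.269483 + 0.013517 = 1.283000.

1.283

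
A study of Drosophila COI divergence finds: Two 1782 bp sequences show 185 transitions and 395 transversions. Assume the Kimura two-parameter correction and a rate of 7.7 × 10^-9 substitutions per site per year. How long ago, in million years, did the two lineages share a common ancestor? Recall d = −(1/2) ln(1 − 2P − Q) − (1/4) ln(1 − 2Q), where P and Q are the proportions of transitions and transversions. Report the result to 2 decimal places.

P = 185/1782 ≈ 0.103816 and Q = 395/1782 ≈ 0.221661.
Under the Kimura two-parameter model, d = −½ ln(1 − 2P − Q) − ¼ ln(1 − 2Q).
1 − 2P − Q = 0.570707, giving −½ ln(0.570707) = 0.280440.
1 − 2Q = 0.556678, giving −¼ ln(0.556678) = 0.146442.
d = 0.280440 + 0.146442 = 0.426882.
Under a molecular clock d = 2μt, so t = d/(2μ) = 0.426882 / (2 × 7.7 × 10^-9) = 27.72 million years.

27.72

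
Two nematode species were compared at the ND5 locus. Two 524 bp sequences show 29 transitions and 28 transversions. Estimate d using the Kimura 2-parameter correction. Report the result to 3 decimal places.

0.118

P = 29/524 ≈ 0.055344 and Q = 28/524 ≈ 0.053435.
Under the Kimura two-parameter model, d = −½ ln(1 − 2P − Q) − ¼ ln(1 − 2Q).
1 − 2P − Q = 0.835877, giving −½ ln(0.835877) = 0.089637.
1 − 2Q = 0.89313, giving −¼ ln(0.89313) = 0.028256.
d = 0.089637 + 0.028256 = 0.117893.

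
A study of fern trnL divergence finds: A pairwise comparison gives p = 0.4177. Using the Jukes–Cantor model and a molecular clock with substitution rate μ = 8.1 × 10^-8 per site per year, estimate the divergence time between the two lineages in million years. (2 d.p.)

3.77

d = −(3/4) ln(1 − 4p/3) = −0.75 ln(1 − 0.556933) = −0.75 ln(0.443067)
  = −0.75 × (-0.814034) = 0.610526 substitutions/site.
Under a molecular clock d = 2μt, so t = d/(2μ) = 0.610526 / (2 × 8.1 × 10^-8) = 3.77 million years.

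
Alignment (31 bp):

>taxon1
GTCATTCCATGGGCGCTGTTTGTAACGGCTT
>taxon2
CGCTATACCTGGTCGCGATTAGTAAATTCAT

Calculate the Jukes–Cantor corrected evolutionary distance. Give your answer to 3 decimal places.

0.691

The sequences differ at 14 of 31 sites, so p = 14/31 ≈ 0.451613.
d = −(3/4) ln(1 − 4p/3) = −0.75 ln(1 − 0.602151) = −0.75 ln(0.397849)
  = −0.75 × (-0.921683) = 0.691262 substitutions/site.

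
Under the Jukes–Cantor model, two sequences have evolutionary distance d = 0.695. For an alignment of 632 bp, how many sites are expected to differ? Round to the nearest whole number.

Invert JC69: p = (3/4)(1 − e^(−4d/3)) = 0.75 × (1 − e^(-0.926667)) = 0.75 × (1 − 0.395871) = 0.453097.
Expected differing sites = pL ≈ 0.453097 × 632 = 286.357304 ≈ 286.

286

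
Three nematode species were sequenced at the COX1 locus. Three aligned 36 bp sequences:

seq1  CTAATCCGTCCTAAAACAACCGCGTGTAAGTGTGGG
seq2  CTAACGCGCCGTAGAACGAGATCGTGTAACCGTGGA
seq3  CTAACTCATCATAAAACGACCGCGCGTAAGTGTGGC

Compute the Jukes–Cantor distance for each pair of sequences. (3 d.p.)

d(seq1,seq2) = 0.441, d(seq1,seq3) = 0.225, d(seq2,seq3) = 0.441

seq1–seq2: 12/36 sites differ → p ≈ 0.333333, d = −0.75 ln(1 − 0.444444) = 0.440839 ≈ 0.441.
seq1–seq3: 7/36 sites differ → p ≈ 0.194444, d = −0.75 ln(1 − 0.259259) = 0.225078 ≈ 0.225.
seq2–seq3: 12/36 sites differ → p ≈ 0.333333, d = −0.75 ln(1 − 0.444444) = 0.440839 ≈ 0.441.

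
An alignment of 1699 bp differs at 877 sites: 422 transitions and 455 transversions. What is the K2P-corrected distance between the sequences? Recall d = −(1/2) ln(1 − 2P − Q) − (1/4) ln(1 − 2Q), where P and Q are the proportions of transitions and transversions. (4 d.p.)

P = 422/1699 ≈ 0.248381 and Q = 455/1699 ≈ 0.267805.
Under the Kimura two-parameter model, d = −½ ln(1 − 2P − Q) − ¼ ln(1 − 2Q).
1 − 2P − Q = 0.235433, giving −½ ln(0.235433) = 0.723164.
1 − 2Q = 0.46439, giving −¼ ln(0.46439) = 0.191758.
d = 0.723164 + 0.191758 = 0.914922.

0.9149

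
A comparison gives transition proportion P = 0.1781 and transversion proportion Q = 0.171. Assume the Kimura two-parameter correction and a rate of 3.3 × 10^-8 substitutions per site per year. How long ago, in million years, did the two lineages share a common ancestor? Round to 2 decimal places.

7.26

Under the Kimura two-parameter model, d = −½ ln(1 − 2P − Q) − ¼ ln(1 − 2Q).
1 − 2P − Q = 0.4728, giving −½ ln(0.4728) = 0.374541.
1 − 2Q = 0.658, giving −¼ ln(0.658) = 0.104638.
d = 0.374541 + 0.104638 = 0.479179.
Under a molecular clock d = 2μt, so t = d/(2μ) = 0.479179 / (2 × 3.3 × 10^-8) = 7.26 million years.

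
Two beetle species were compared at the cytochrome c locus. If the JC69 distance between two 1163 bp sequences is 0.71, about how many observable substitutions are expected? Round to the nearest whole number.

534

Invert JC69: p = (3/4)(1 − e^(−4d/3)) = 0.75 × (1 − e^(-0.946667)) = 0.75 × (1 − 0.388032) = 0.458976.
Expected differing sites = pL ≈ 0.458976 × 1163 = 533.789088 ≈ 534.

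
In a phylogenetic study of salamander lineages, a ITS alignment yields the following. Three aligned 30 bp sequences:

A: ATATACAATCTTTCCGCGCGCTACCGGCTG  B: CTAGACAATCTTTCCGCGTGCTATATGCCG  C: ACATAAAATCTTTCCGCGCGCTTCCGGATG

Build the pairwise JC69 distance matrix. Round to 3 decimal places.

A–B: 7/30 sites differ → p ≈ 0.233333, d = −0.75 ln(1 − 0.311111) = 0.279506 ≈ 0.280.
A–C: 4/30 sites differ → p ≈ 0.133333, d = −0.75 ln(1 − 0.177777) = 0.146808 ≈ 0.147.
B–C: 11/30 sites differ → p ≈ 0.366667, d = −0.75 ln(1 − 0.488889) = 0.503376 ≈ 0.503.

d(A,B) = 0.280, d(A,C) = 0.147, d(B,C) = 0.503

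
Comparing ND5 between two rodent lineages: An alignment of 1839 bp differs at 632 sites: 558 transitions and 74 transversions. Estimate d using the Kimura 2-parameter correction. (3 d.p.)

0.542

P = 558/1839 ≈ 0.303426 and Q = 74/1839 ≈ 0.040239.
Under the Kimura two-parameter model, d = −½ ln(1 − 2P − Q) − ¼ ln(1 − 2Q).
1 − 2P − Q = 0.352909, giving −½ ln(0.352909) = 0.520773.
1 − 2Q = 0.919522, giving −¼ ln(0.919522) = 0.020975.
d = 0.520773 + 0.020975 = 0.541748.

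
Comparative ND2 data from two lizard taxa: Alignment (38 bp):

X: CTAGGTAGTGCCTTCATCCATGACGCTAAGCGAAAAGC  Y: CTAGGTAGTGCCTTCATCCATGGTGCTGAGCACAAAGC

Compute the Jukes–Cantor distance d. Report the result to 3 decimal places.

0.145

The sequences differ at 5 of 38 sites (23, 24, 28, 32, 33), so p = 5/38 ≈ 0.131579.
d = −(3/4) ln(1 − 4p/3) = −0.75 ln(1 − 0.175439) = −0.75 ln(0.824561)
  = −0.75 × (-0.192904) = 0.144678 substitutions/site.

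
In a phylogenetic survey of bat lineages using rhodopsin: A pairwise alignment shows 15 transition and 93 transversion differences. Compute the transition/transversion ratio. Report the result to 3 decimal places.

0.161

R = 15/93 = 0.161290… ≈ 0.161 (to 3 d.p.).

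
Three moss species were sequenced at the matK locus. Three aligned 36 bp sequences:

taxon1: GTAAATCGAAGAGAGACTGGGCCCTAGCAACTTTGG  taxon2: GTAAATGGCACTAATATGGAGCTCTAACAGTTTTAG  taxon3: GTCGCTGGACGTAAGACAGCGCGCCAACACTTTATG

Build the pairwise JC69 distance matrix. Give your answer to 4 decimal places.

d(taxon1,taxon2) = 0.5482, d(taxon1,taxon3) = 0.6735, d(taxon2,taxon3) = 0.6082

taxon1–taxon2: 14/36 sites differ → p ≈ 0.388889, d = −0.75 ln(1 − 0.518519) = 0.548166 ≈ 0.5482.
taxon1–taxon3: 16/36 sites differ → p ≈ 0.444444, d = −0.75 ln(1 − 0.592592) = 0.673455 ≈ 0.6735.
taxon2–taxon3: 15/36 sites differ → p ≈ 0.416667, d = −0.75 ln(1 − 0.555556) = 0.608198 ≈ 0.6082.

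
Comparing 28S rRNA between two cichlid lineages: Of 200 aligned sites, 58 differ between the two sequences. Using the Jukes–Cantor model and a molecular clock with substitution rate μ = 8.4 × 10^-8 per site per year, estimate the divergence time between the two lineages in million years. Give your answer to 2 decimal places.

2.18

p = 58/200 = 0.29.
d = −(3/4) ln(1 − 4p/3) = −0.75 ln(1 − 0.386667) = −0.75 ln(0.613333)
  = −0.75 × (-0.488847) = 0.366635 substitutions/site.
Under a molecular clock d = 2μt, so t = d/(2μ) = 0.366635 / (2 × 8.4 × 10^-8) = 2.18 million years.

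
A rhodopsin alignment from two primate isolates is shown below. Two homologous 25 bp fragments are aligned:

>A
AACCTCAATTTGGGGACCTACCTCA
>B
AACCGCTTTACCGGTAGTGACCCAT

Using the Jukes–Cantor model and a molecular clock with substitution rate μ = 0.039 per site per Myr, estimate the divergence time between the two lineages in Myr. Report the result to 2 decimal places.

11.37

The sequences differ at 13 of 25 sites, so p = 13/25 = 0.52.
d = −(3/4) ln(1 − 4p/3) = −0.75 ln(1 − 0.693333) = −0.75 ln(0.306667)
  = −0.75 × (-1.181993) = 0.886495 substitutions/site.
Under a molecular clock d = 2μt, so t = d/(2μ) = 0.886495 / (2 × 0.039) = 11.37 Myr.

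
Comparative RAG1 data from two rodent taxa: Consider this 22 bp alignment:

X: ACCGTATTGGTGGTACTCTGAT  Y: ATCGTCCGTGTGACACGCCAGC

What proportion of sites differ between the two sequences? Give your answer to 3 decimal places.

The sequences differ at 12 of 22 positions.
p = 12/22 = 0.545454… ≈ 0.545 (to 3 d.p.).

0.545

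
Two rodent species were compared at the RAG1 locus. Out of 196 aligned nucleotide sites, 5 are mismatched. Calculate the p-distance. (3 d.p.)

0.026

p = 5/196 = 0.025510… ≈ 0.026 (to 3 d.p.).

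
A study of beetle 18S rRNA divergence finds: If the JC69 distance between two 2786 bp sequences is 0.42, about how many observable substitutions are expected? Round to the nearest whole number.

896

Invert JC69: p = (3/4)(1 − e^(−4d/3)) = 0.75 × (1 − e^(-0.56)) = 0.75 × (1 − 0.571209) = 0.321593.
Expected differing sites = pL ≈ 0.321593 × 2786 = 895.958098 ≈ 896.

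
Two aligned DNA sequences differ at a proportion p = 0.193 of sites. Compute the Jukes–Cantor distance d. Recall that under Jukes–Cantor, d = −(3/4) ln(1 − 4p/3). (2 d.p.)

d = −(3/4) ln(1 − 4p/3) = −0.75 ln(1 − 0.257333) = −0.75 ln(0.742667)
  = −0.75 × (-0.297508) = 0.223131 substitutions/site.

0.22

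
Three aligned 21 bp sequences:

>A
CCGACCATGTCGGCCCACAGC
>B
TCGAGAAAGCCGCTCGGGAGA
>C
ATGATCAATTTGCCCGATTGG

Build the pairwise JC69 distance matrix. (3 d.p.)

A–B: 11/21 sites differ → p ≈ 0.52381, d = −0.75 ln(1 − 0.698413) = 0.899023 ≈ 0.899.
A–C: 11/21 sites differ → p ≈ 0.52381, d = −0.75 ln(1 − 0.698413) = 0.899023 ≈ 0.899.
B–C: 12/21 sites differ → p ≈ 0.571429, d = −0.75 ln(1 − 0.761905) = 1.076314 ≈ 1.076.

d(A,B) = 0.899, d(A,C) = 0.899, d(B,C) = 1.076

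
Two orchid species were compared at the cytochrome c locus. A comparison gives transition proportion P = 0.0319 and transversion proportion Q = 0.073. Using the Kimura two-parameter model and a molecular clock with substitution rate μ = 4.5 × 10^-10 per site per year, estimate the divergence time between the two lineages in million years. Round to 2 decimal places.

125.57

Under the Kimura two-parameter model, d = −½ ln(1 − 2P − Q) − ¼ ln(1 − 2Q).
1 − 2P − Q = 0.8632, giving −½ ln(0.8632) = 0.073554.
1 − 2Q = 0.854, giving −¼ ln(0.854) = 0.039456.
d = 0.073554 + 0.039456 = 0.113010.
Under a molecular clock d = 2μt, so t = d/(2μ) = 0.113010 / (2 × 4.5 × 10^-10) = 125.57 million years.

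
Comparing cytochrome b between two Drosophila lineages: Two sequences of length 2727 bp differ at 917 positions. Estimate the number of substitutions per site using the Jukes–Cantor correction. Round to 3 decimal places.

0.446

p = 917/2727 ≈ 0.336267.
d = −(3/4) ln(1 − 4p/3) = −0.75 ln(1 − 0.448356) = −0.75 ln(0.551644)
  = −0.75 × (-0.594852) = 0.446139 substitutions/site.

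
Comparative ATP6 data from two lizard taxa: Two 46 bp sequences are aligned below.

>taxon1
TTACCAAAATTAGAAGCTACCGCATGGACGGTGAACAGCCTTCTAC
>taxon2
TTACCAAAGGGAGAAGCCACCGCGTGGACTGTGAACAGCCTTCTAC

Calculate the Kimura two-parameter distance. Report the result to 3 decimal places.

0.144

Of 46 sites, 3 differences are transitions and 3 are transversions, so P = 3/46 ≈ 0.065217 and Q = 3/46 ≈ 0.065217.
Under the Kimura two-parameter model, d = −½ ln(1 − 2P − Q) − ¼ ln(1 − 2Q).
1 − 2P − Q = 0.804349, giving −½ ln(0.804349) = 0.108861.
1 − 2Q = 0.869566, giving −¼ ln(0.869566) = 0.034940.
d = 0.108861 + 0.034940 = 0.143801.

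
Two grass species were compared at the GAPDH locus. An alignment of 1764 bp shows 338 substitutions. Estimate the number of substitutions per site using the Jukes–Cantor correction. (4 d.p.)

p = 338/1764 ≈ 0.19161.
d = −(3/4) ln(1 − 4p/3) = −0.75 ln(1 − 0.25548) = −0.75 ln(0.74452)
  = −0.75 × (-0.295016) = 0.221262 substitutions/site.

0.2213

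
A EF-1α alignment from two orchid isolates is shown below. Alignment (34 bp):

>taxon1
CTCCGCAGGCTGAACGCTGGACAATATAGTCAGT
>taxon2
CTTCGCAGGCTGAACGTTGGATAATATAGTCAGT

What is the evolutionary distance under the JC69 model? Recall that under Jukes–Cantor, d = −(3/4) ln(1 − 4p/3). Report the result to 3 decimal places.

The sequences differ at 3 of 34 sites (3, 17, 22), so p = 3/34 ≈ 0.088235.
d = −(3/4) ln(1 − 4p/3) = −0.75 ln(1 − 0.117647) = −0.75 ln(0.882353)
  = −0.75 × (-0.125163) = 0.093872 substitutions/site.

0.094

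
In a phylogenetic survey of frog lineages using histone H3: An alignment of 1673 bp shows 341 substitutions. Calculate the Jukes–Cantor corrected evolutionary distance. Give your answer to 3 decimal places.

0.238

p = 341/1673 ≈ 0.203825.
d = −(3/4) ln(1 − 4p/3) = −0.75 ln(1 − 0.271767) = −0.75 ln(0.728233)
  = −0.75 × (-0.317134) = 0.237851 substitutions/site.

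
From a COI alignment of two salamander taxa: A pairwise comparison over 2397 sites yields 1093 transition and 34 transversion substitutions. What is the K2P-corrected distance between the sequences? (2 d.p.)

P = 1093/2397 ≈ 0.455987 and Q = 34/2397 ≈ 0.014184.
Under the Kimura two-parameter model, d = −½ ln(1 − 2P − Q) − ¼ ln(1 − 2Q).
1 − 2P − Q = 0.073842, giving −½ ln(0.073842) = 1.302914.
1 − 2Q = 0.971632, giving −¼ ln(0.971632) = 0.007195.
d = 1.302914 + 0.007195 = 1.310109.

1.31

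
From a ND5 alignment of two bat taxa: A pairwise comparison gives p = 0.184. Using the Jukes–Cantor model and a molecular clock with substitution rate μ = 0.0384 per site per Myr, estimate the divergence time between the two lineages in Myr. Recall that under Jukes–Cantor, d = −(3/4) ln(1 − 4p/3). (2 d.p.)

d = −(3/4) ln(1 − 4p/3) = −0.75 ln(1 − 0.245333) = −0.75 ln(0.754667)
  = −0.75 × (-0.281479) = 0.211109 substitutions/site.
Under a molecular clock d = 2μt, so t = d/(2μ) = 0.211109 / (2 × 0.0384) = 2.75 Myr.

2.75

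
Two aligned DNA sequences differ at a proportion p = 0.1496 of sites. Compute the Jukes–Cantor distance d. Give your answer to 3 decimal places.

0.167

d = −(3/4) ln(1 − 4p/3) = −0.75 ln(1 − 0.199467) = −0.75 ln(0.800533)
  = −0.75 × (-0.222478) = 0.166859 substitutions/site.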